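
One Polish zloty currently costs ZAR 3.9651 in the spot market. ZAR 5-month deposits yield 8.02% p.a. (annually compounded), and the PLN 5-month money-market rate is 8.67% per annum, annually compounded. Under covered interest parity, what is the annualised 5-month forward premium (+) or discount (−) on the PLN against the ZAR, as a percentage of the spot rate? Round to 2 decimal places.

T = 5/12 years.
F = S · g_ZAR/g_PLN = 3.9651 × 1.0326665/1.0352511 = 3.9552008.
(F − S)/S ÷ T = (3.9552008 − 3.9651)/3.9651/(5/12) = -0.005992 → -0.60%.

-0.60%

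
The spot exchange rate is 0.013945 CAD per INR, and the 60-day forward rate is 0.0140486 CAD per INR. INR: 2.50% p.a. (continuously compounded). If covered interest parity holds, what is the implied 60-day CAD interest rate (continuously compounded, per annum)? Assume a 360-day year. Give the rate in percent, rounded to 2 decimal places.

6.94%

T = 60/360 years.
CIP gives F = S · g_CAD/g_INR, so g_CAD/g_INR = 0.0140486/0.013945 = 1.0074292.
INR growth factor: e^(0.0250×60/360) = 1.0041754.
That pins the CAD growth at 1.0116356.
Take logs: ln 1.0116356 / (60/360) = 0.069411, so 6.94%.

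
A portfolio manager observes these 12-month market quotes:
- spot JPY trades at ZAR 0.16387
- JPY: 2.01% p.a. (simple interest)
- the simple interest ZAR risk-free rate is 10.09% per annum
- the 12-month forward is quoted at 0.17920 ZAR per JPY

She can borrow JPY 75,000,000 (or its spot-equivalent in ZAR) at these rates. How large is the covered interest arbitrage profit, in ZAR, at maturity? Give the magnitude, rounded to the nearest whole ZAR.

ZAR 179,808

T = 1 year.
Invest the JPY and cover forward: 75,000,000 × 1.020100 × 0.17920 = ZAR 13,710,144.00.
Convert at spot and invest in ZAR: 75,000,000 × 0.16387 × 1.100900 = ZAR 13,530,336.23.
The quoted forward overvalues JPY, so borrow ZAR, buy JPY at spot, deposit the JPY at 2.01%, and sell the proceeds forward at 0.17920.
The gap between the two covered legs is ZAR 179,808.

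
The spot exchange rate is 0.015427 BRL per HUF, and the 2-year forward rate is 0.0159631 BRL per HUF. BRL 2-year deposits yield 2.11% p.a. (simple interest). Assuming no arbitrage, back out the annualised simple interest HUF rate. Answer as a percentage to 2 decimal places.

T = 2 years.
CIP gives F = S · g_BRL/g_HUF, so g_BRL/g_HUF = 0.0159631/0.015427 = 1.0347508.
The BRL side grows by 1 + 0.0211×2 = 1.042200.
Hence g_HUF = 1.007199.
r = (1.007199 − 1)/2 = 0.003599 → 0.36%.

0.36%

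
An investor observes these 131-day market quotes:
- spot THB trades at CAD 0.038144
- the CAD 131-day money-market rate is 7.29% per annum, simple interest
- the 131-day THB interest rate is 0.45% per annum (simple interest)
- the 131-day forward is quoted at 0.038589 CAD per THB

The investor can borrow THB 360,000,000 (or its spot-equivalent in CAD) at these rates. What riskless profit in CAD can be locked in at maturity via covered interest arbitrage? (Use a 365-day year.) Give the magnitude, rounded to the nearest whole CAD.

T = 131/365 years.
Keep in THB, deliver into the forward: 360,000,000·1.0016150685·0.038589 = CAD 13,914,476.60.
Swap to CAD now, deposit: 360,000,000·0.038144·1.0261641096 = CAD 14,091,121.37.
The quoted forward undervalues THB, so borrow THB, convert to CAD at spot, deposit the CAD at 7.29%, and buy THB forward at 0.038589 to cover the loan.
The gap between the two covered legs is CAD 176,645.

CAD 176,645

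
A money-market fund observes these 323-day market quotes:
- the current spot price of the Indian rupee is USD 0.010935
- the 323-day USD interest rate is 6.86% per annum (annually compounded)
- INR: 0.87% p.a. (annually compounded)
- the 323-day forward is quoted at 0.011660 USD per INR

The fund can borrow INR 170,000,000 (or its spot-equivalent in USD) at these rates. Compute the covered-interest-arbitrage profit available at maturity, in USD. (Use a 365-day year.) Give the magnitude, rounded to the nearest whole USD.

USD 26,088

T = 323/365 years.
Invest the INR and cover forward: 170,000,000 × 1.007695063 × 0.011660 = USD 1,997,453.15.
Convert at spot and invest in USD: 170,000,000 × 0.010935 × 1.060472599 = USD 1,971,365.54.
The quoted forward overvalues INR, so borrow USD, buy INR at spot, deposit the INR at 0.87%, and sell the proceeds forward at 0.011660.
Arbitrage profit = |1,997,453.15 − 1,971,365.54| = USD 26,088.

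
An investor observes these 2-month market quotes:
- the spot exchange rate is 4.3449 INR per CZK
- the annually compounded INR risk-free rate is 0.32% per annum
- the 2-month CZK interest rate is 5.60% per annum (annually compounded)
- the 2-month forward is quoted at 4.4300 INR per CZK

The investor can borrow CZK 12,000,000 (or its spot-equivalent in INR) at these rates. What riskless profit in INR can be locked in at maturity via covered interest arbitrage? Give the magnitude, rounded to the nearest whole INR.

INR 1,478,394

T = 2/12 years.
Route A — deposit CZK, sell forward: 12,000,000 × 1.0091227249 × 4.4300 = INR 53,644,964.06.
Route B — convert at spot, deposit INR: 12,000,000 × 4.3449 × 1.0005326236 = INR 52,166,570.36.
The quoted forward overvalues CZK, so borrow INR, buy CZK at spot, deposit the CZK at 5.60%, and sell the proceeds forward at 4.4300.
The gap between the two covered legs is INR 1,478,394.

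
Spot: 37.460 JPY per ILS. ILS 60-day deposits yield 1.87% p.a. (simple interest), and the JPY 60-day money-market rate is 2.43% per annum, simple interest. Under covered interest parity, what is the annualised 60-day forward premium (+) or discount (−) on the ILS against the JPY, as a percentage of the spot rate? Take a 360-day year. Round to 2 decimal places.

T = 60/360 years.
No-arbitrage forward: 37.46 × 1.004050 / 1.0031167 = 37.494853 JPY/ILS.
(F − S)/S ÷ T = (37.494853 − 37.46)/37.46/(60/360) = 0.005582 → 0.56%.

+0.56%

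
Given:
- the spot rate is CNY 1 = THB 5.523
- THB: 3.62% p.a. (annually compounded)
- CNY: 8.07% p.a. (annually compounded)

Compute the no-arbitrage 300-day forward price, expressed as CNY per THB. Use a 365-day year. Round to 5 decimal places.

T = 300/365 years.
THB accumulates by (1 + 0.0362)^(300/365) = 1.0296589.
CNY growth factor: (1 + 0.0807)^(300/365) = 1.0658666.
Forward (THB per CNY) = 5.523 × 1.0296589 / 1.0658666 = 5.335383.
Quoted the other way: 1/5.335383 = 0.18743 CNY per THB.

0.18743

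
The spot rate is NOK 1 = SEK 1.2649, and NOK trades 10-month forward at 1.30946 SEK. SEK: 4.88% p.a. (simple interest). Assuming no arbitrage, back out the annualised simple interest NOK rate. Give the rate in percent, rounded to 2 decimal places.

T = 10/12 years.
By CIP, F/S equals the SEK-to-NOK growth ratio: 1.30946/1.2649 = 1.0352281.
SEK growth factor: 1 + 0.0488×10/12 = 1.0406667.
So the NOK growth factor = 1.0052535.
(1.0052535 − 1)/T = 0.006304, i.e. 0.63%.

0.63%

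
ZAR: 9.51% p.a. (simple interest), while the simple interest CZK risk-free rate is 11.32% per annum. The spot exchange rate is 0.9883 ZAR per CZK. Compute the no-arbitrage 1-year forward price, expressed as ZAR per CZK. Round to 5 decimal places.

0.97223

T = 1 year.
ZAR growth factor: 1 + 0.0951×1 = 1.095100.
CZK accumulates by 1 + 0.1132×1 = 1.113200.
Forward (ZAR per CZK) = 0.9883 × 1.095100 / 1.113200 = 0.9722308.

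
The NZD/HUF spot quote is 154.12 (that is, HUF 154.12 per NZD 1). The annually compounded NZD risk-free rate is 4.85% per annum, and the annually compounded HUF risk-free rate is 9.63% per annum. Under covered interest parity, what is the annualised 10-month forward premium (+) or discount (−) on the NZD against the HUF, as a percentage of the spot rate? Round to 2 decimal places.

+4.54%

T = 10/12 years.
CIP forward (HUF per NZD) = 154.12 × 1.0796289/1.0402563 = 159.95328.
(F − S)/S ÷ T = (159.95328 − 154.12)/154.12/(10/12) = 0.045419 → 4.54%.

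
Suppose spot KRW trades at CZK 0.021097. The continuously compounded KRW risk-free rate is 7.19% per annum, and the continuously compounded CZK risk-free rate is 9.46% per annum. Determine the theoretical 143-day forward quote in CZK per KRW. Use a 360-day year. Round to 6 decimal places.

0.021288

T = 143/360 years.
CZK accumulates by e^(0.0946×143/360) = 1.0382922.
Growth of 1 KRW over T: e^(0.0719×143/360) = 1.028972.
Forward (CZK per KRW) = 0.021097 × 1.0382922 / 1.028972 = 0.02128809.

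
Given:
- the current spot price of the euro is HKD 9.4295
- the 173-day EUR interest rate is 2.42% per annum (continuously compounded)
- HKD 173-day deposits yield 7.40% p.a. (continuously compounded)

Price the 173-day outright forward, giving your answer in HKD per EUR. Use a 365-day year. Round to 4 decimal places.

9.6547

T = 173/365 years.
HKD accumulates by e^(0.0740×173/365) = 1.0356963.
EUR growth factor: e^(0.0242×173/365) = 1.0115362.
Forward (HKD per EUR) = 9.4295 × 1.0356963 / 1.0115362 = 9.654719.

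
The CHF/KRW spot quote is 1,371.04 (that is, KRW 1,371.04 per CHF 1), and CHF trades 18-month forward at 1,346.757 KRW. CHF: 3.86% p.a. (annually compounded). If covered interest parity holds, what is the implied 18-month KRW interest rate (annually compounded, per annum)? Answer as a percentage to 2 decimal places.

2.63%

T = 18/12 years.
By CIP, F/S equals the KRW-to-CHF growth ratio: 1346.757/1371.04 = 0.9822886.
CHF growth factor: (1 + 0.0386)^(18/12) = 1.0584552.
So the KRW growth factor = 1.0397085.
Annualise: 1.0397085^(12/18) − 1 = 0.026300 = 2.63%.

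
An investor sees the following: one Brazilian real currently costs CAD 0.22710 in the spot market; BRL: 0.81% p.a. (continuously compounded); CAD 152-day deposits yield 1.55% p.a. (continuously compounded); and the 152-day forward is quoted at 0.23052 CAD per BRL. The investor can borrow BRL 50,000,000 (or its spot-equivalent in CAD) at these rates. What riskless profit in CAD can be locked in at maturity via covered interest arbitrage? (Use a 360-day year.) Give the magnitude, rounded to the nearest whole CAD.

T = 152/360 years.
Route A — deposit BRL, sell forward: 50,000,000 × 1.0034258549 × 0.23052 = CAD 11,565,486.40.
Route B — convert at spot, deposit CAD: 50,000,000 × 0.22710 × 1.0065659061 = CAD 11,429,555.86.
The quoted forward overvalues BRL, so borrow CAD, buy BRL at spot, deposit the BRL at 0.81%, and sell the proceeds forward at 0.23052.
Arbitrage profit = |11,565,486.40 − 11,429,555.86| = CAD 135,931.

CAD 135,931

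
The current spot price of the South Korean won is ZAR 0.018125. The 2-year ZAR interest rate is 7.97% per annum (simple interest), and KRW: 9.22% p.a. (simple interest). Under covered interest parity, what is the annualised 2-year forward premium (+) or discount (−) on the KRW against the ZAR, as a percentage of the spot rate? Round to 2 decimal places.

-1.06%

T = 2 years.
F = S · g_ZAR/g_KRW = 0.018125 × 1.159400/1.184400 = 0.017742422.
Annualised premium = (F − S)/S × (1/T) = (0.017742422 − 0.018125)/0.018125 ÷ 2 = -1.06%.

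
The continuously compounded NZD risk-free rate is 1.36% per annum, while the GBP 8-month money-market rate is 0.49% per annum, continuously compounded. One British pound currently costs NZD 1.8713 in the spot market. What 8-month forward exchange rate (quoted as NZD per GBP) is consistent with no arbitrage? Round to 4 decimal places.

1.8822

T = 8/12 years.
NZD growth factor: e^(0.0136×8/12) = 1.0091079.
Growth of 1 GBP over T: e^(0.0049×8/12) = 1.003272.
CIP: F = S · (grow NZD)/(grow GBP) = 1.8713 × 1.0091079/1.003272 = 1.882185 NZD per GBP.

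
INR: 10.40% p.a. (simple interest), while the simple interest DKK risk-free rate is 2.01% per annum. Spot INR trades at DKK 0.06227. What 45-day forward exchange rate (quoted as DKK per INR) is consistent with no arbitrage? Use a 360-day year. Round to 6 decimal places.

0.061625

T = 45/360 years.
Growth of 1 DKK over T: 1 + 0.0201×45/360 = 1.0025125.
INR accumulates by 1 + 0.1040×45/360 = 1.013000.
CIP: F = S · (grow DKK)/(grow INR) = 0.06227 × 1.0025125/1.013000 = 0.06162532 DKK per INR.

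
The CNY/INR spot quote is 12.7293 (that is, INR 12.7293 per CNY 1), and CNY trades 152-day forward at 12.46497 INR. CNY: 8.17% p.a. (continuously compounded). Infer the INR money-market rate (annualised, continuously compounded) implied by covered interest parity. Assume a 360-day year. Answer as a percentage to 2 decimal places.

T = 152/360 years.
F/S = 12.46497/12.7293 = 0.9792345 = (growth of INR) / (growth of CNY).
The CNY side grows by e^(0.0817×152/360) = 1.0350974.
So the INR growth factor = 1.0136031.
r = ln(1.0136031)/(152/360) = 0.032001 → 3.20%.

3.20%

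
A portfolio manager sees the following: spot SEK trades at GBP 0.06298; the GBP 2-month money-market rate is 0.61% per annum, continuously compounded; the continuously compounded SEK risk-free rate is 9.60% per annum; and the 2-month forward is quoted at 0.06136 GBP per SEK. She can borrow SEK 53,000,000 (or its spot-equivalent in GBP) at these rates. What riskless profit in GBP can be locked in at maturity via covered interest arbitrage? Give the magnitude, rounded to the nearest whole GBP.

GBP 36,804

T = 2/12 years.
Keep in SEK, deliver into the forward: 53,000,000·1.016128685·0.06136 = GBP 3,304,531.77.
Swap to GBP now, deposit: 53,000,000·0.06298·1.001017184 = GBP 3,341,335.30.
The quoted forward undervalues SEK, so borrow SEK, convert to GBP at spot, deposit the GBP at 0.61%, and buy SEK forward at 0.06136 to cover the loan.
Arbitrage profit = |3,304,531.77 − 3,341,335.30| = GBP 36,804.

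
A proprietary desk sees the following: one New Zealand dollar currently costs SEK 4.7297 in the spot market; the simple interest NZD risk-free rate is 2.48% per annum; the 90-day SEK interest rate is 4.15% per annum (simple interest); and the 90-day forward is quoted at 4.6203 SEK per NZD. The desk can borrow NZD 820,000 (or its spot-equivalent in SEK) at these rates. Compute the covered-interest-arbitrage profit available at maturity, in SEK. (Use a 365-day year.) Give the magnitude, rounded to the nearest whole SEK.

SEK 106,227

T = 90/365 years.
Route A — deposit NZD, sell forward: 820,000 × 1.006115068 × 4.6203 = SEK 3,811,813.83.
Route B — convert at spot, deposit SEK: 820,000 × 4.7297 × 1.010232877 = SEK 3,918,040.72.
The quoted forward undervalues NZD, so borrow NZD, convert to SEK at spot, deposit the SEK at 4.15%, and buy NZD forward at 4.6203 to cover the loan.
The gap between the two covered legs is SEK 106,227.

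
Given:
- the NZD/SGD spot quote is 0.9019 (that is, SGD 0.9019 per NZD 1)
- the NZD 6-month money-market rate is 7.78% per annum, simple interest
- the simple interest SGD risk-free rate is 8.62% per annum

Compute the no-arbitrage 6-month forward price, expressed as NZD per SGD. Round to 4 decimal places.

1.1043

T = 6/12 years.
SGD growth factor: 1 + 0.0862×6/12 = 1.043100.
Growth of 1 NZD over T: 1 + 0.0778×6/12 = 1.038900.
CIP: F = S · (grow SGD)/(grow NZD) = 0.9019 × 1.043100/1.038900 = 0.9055461 SGD per NZD.
Quoted the other way: 1/0.9055461 = 1.1043 NZD per SGD.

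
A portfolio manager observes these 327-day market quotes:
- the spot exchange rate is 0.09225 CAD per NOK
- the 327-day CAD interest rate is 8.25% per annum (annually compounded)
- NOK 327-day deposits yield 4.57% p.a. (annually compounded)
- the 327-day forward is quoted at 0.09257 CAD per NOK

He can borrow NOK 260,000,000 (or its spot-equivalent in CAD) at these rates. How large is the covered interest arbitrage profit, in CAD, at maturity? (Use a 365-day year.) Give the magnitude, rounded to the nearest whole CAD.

T = 327/365 years.
Route A — deposit NOK, sell forward: 260,000,000 × 1.0408463941 × 0.09257 = CAD 25,051,299.18.
Route B — convert at spot, deposit CAD: 260,000,000 × 0.09225 × 1.0736027864 = CAD 25,750,362.83.
The quoted forward undervalues NOK, so borrow NOK, convert to CAD at spot, deposit the CAD at 8.25%, and buy NOK forward at 0.09257 to cover the loan.
The gap between the two covered legs is CAD 699,064.

CAD 699,064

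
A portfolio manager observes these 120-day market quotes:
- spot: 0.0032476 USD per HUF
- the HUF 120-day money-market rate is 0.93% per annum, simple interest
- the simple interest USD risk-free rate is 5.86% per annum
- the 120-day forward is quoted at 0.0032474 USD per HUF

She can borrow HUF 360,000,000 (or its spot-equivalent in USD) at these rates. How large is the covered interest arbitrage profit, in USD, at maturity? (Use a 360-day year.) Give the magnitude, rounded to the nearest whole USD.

USD 19,285

T = 120/360 years.
Invest the HUF and cover forward: 360,000,000 × 1.003100 × 0.0032474 = USD 1,172,688.10.
Convert at spot and invest in USD: 360,000,000 × 0.0032476 × 1.019533333 = USD 1,191,973.12.
The quoted forward undervalues HUF, so borrow HUF, convert to USD at spot, deposit the USD at 5.86%, and buy HUF forward at 0.0032474 to cover the loan.
The gap between the two covered legs is USD 19,285.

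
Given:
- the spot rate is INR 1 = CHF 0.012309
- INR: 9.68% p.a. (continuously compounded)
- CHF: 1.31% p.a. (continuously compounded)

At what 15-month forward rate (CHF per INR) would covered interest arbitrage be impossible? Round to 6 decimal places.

0.011086

T = 15/12 years.
CHF growth factor: e^(0.0131×15/12) = 1.0165098.
Growth of 1 INR over T: e^(0.0968×15/12) = 1.1286249.
So F = 0.012309 × 1.0165098 / 1.1286249 = 0.01108625 (CHF/INR).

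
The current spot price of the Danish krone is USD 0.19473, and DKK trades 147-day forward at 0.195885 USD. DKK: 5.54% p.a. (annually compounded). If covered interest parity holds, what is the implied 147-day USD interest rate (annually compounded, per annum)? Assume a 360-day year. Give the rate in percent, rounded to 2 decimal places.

T = 147/360 years.
CIP gives F = S · g_USD/g_DKK, so g_USD/g_DKK = 0.195885/0.19473 = 1.0059313.
The DKK side grows by (1 + 0.0554)^(147/360) = 1.0222614.
So the USD growth factor = 1.0283247.
r = 1.0283247^(360/147) − 1 = 0.070796 → 7.08%.

7.08%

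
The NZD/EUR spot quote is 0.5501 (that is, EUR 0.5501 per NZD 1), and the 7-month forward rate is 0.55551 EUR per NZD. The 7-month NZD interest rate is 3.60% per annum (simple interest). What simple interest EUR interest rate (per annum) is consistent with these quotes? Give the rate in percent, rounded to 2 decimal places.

5.32%

T = 7/12 years.
CIP gives F = S · g_EUR/g_NZD, so g_EUR/g_NZD = 0.55551/0.5501 = 1.0098346.
The NZD side grows by 1 + 0.0360×7/12 = 1.021000.
So the EUR growth factor = 1.0310411.
(1.0310411 − 1)/T = 0.053213, i.e. 5.32%.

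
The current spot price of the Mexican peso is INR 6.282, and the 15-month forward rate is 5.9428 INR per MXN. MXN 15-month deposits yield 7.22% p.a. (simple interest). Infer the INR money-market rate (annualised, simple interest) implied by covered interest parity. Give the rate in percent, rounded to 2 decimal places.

2.51%

T = 15/12 years.
By CIP, F/S equals the INR-to-MXN growth ratio: 5.9428/6.282 = 0.9460045.
The MXN side grows by 1 + 0.0722×15/12 = 1.090250.
Hence g_INR = 1.0313814.
r = (1.0313814 − 1)/(15/12) = 0.025105 → 2.51%.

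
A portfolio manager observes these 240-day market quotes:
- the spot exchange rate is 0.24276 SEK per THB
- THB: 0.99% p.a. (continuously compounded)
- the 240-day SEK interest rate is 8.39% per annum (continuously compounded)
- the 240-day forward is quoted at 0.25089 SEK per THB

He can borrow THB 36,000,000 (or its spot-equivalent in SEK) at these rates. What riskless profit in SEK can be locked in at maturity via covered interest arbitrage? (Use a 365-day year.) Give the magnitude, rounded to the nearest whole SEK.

T = 240/365 years.
Route A — deposit THB, sell forward: 36,000,000 × 1.006530822 × 0.25089 = SEK 9,091,026.65.
Route B — convert at spot, deposit SEK: 36,000,000 × 0.24276 × 1.056717202 = SEK 9,235,032.05.
The quoted forward undervalues THB, so borrow THB, convert to SEK at spot, deposit the SEK at 8.39%, and buy THB forward at 0.25089 to cover the loan.
Arbitrage profit = |9,091,026.65 − 9,235,032.05| = SEK 144,005.

SEK 144,005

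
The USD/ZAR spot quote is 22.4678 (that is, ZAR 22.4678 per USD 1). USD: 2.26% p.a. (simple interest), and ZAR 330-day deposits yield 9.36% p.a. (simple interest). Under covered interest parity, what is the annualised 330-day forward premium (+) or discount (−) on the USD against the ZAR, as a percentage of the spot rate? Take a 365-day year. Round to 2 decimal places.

+6.96%

T = 330/365 years.
CIP forward (ZAR per USD) = 22.4678 × 1.0846247/1.0204329 = 23.8811693.
Annualised premium = (F − S)/S × (1/T) = (23.8811693 − 22.4678)/22.4678 ÷ (330/365) = 6.96%.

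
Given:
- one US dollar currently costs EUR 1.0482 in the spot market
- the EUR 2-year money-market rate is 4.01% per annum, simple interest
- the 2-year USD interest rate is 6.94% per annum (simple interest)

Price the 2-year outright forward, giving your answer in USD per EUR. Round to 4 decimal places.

T = 2 years.
EUR accumulates by 1 + 0.0401×2 = 1.080200.
USD accumulates by 1 + 0.0694×2 = 1.138800.
Forward (EUR per USD) = 1.0482 × 1.080200 / 1.138800 = 0.9942621.
Quoted the other way: 1/0.9942621 = 1.0058 USD per EUR.

1.0058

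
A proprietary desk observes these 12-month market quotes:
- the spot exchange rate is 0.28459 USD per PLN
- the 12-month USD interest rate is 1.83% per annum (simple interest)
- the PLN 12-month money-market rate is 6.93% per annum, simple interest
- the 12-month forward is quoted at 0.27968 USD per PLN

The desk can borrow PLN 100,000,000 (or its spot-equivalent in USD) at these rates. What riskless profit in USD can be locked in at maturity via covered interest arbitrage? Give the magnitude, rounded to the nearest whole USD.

T = 1 year.
Route A — deposit PLN, sell forward: 100,000,000 × 1.069300 × 0.27968 = USD 29,906,182.40.
Route B — convert at spot, deposit USD: 100,000,000 × 0.28459 × 1.018300 = USD 28,979,799.70.
The quoted forward overvalues PLN, so borrow USD, buy PLN at spot, deposit the PLN at 6.93%, and sell the proceeds forward at 0.27968.
The gap between the two covered legs is USD 926,383.

USD 926,383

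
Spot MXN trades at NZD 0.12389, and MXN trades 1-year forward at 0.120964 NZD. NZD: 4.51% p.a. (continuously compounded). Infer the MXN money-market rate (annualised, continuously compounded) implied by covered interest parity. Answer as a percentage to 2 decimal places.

6.90%

T = 1 year.
CIP gives F = S · g_NZD/g_MXN, so g_NZD/g_MXN = 0.120964/0.12389 = 0.9763823.
NZD growth factor: e^(0.0451×1) = 1.0461325.
Hence g_MXN = 1.0714374.
r = ln(1.0714374)/1 = 0.069001 → 6.90%.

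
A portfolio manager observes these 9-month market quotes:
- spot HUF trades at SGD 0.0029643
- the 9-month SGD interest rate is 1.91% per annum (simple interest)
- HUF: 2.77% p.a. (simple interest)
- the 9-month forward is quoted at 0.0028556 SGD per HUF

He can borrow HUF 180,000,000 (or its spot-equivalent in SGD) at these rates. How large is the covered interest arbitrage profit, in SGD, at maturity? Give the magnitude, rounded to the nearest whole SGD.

T = 9/12 years.
Route A — deposit HUF, sell forward: 180,000,000 × 1.020775 × 0.0028556 = SGD 524,686.52.
Route B — convert at spot, deposit SGD: 180,000,000 × 0.0029643 × 1.014325 = SGD 541,217.45.
The quoted forward undervalues HUF, so borrow HUF, convert to SGD at spot, deposit the SGD at 1.91%, and buy HUF forward at 0.0028556 to cover the loan.
The gap between the two covered legs is SGD 16,531.

SGD 16,531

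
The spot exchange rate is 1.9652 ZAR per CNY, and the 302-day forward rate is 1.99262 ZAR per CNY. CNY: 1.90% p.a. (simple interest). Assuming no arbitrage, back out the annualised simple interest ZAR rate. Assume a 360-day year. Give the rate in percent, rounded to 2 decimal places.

T = 302/360 years.
By CIP, F/S equals the ZAR-to-CNY growth ratio: 1.99262/1.9652 = 1.0139528.
The CNY side grows by 1 + 0.0190×302/360 = 1.0159389.
That pins the ZAR growth at 1.0301141.
r = (1.0301141 − 1)/(302/360) = 0.035898 → 3.59%.

3.59%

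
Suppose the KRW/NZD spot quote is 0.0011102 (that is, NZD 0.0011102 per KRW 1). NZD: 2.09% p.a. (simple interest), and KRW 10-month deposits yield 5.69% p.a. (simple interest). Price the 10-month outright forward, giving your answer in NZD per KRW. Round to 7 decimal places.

0.0010784

T = 10/12 years.
Growth of 1 NZD over T: 1 + 0.0209×10/12 = 1.0174167.
KRW growth factor: 1 + 0.0569×10/12 = 1.0474167.
So F = 0.0011102 × 1.0174167 / 1.0474167 = 0.001078402 (NZD/KRW).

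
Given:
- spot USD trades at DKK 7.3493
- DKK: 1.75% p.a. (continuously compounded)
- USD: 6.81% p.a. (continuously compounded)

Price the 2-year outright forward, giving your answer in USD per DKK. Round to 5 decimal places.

0.15056

T = 2 years.
Growth of 1 DKK over T: e^(0.0175×2) = 1.0356197.
USD growth factor: e^(0.0681×2) = 1.1459111.
So F = 7.3493 × 1.0356197 / 1.1459111 = 6.641946 (DKK/USD).
Quoted the other way: 1/6.641946 = 0.15056 USD per DKK.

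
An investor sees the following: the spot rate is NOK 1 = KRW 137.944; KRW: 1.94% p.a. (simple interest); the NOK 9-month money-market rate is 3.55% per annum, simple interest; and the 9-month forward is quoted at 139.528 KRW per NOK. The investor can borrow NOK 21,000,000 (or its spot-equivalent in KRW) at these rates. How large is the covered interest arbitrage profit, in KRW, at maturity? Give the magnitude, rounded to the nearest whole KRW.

T = 9/12 years.
Invest the NOK and cover forward: 21,000,000 × 1.026625 × 139.528 = KRW 3,008,101,593.00.
Convert at spot and invest in KRW: 21,000,000 × 137.944 × 1.014550 = KRW 2,938,972,789.20.
The quoted forward overvalues NOK, so borrow KRW, buy NOK at spot, deposit the NOK at 3.55%, and sell the proceeds forward at 139.528.
Arbitrage profit = |3,008,101,593.00 − 2,938,972,789.20| = KRW 69,128,804.

KRW 69,128,804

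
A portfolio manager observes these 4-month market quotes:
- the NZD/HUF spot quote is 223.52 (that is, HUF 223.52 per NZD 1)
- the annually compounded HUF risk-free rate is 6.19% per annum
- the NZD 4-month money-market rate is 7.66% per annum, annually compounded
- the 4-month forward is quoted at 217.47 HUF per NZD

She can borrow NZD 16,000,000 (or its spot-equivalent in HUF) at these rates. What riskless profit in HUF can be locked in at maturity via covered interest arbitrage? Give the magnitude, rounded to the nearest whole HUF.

HUF 82,451,997

T = 4/12 years.
Invest the NZD and cover forward: 16,000,000 × 1.024907784684 × 217.47 = HUF 3,566,187,134.96.
Convert at spot and invest in HUF: 16,000,000 × 223.52 × 1.020221661425 = HUF 3,648,639,132.19.
The quoted forward undervalues NZD, so borrow NZD, convert to HUF at spot, deposit the HUF at 6.19%, and buy NZD forward at 217.47 to cover the loan.
The gap between the two covered legs is HUF 82,451,997.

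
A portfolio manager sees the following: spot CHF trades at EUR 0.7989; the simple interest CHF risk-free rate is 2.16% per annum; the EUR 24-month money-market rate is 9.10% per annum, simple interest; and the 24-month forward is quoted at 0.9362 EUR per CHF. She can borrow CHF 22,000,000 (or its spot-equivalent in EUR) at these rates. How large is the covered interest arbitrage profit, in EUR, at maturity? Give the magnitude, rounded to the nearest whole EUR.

EUR 711,569

T = 2 years.
Keep in CHF, deliver into the forward: 22,000,000·1.043200·0.9362 = EUR 21,486,164.48.
Swap to EUR now, deposit: 22,000,000·0.7989·1.182000 = EUR 20,774,595.60.
The quoted forward overvalues CHF, so borrow EUR, buy CHF at spot, deposit the CHF at 2.16%, and sell the proceeds forward at 0.9362.
The gap between the two covered legs is EUR 711,569.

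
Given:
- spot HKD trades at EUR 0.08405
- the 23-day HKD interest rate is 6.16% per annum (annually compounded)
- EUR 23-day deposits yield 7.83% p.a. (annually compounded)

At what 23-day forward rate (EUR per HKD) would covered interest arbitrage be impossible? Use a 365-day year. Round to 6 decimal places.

0.084133

T = 23/365 years.
EUR accumulates by (1 + 0.0783)^(23/365) = 1.0047616.
HKD accumulates by (1 + 0.0616)^(23/365) = 1.0037739.
Forward (EUR per HKD) = 0.08405 × 1.0047616 / 1.0037739 = 0.08413270.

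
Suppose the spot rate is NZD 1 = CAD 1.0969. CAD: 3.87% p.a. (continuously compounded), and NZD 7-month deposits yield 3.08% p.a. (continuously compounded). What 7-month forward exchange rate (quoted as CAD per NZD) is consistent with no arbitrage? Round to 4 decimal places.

T = 7/12 years.
CAD accumulates by e^(0.0387×7/12) = 1.0228317.
Growth of 1 NZD over T: e^(0.0308×7/12) = 1.018129.
CIP: F = S · (grow CAD)/(grow NZD) = 1.0969 × 1.0228317/1.018129 = 1.101967 CAD per NZD.

1.1020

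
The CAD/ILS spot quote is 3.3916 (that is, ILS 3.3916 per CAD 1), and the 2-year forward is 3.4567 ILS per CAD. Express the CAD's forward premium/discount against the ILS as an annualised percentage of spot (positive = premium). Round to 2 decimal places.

T = 2 years.
(F − S)/S = (3.4567 − 3.3916)/3.3916 = 0.0191945.
Per annum: 0.0191945 / 2 = 0.009597 = 0.96%.

+0.96%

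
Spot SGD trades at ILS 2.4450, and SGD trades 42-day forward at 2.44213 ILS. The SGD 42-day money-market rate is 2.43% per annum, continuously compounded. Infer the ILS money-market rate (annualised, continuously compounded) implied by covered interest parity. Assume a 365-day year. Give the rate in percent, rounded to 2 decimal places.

1.41%

T = 42/365 years.
By CIP, F/S equals the ILS-to-SGD growth ratio: 2.44213/2.445 = 0.9988262.
The SGD side grows by e^(0.0243×42/365) = 1.0028001.
That pins the ILS growth at 1.001623.
r = ln(1.001623)/(42/365) = 0.014093 → 1.41%.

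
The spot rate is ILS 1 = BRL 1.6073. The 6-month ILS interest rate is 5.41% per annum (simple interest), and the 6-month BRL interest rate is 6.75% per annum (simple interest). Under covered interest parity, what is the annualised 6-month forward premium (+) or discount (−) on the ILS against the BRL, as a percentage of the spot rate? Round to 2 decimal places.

T = 6/12 years.
No-arbitrage forward: 1.6073 × 1.033750 / 1.027050 = 1.6177853 BRL/ILS.
Annualised premium = (F − S)/S × (1/T) = (1.6177853 − 1.6073)/1.6073 ÷ (6/12) = 1.30%.

+1.30%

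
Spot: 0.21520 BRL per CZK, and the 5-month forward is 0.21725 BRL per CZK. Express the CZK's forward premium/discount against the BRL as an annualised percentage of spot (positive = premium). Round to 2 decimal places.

T = 5/12 years.
Period premium: (0.21725 − 0.2152)/0.2152 = 0.0095260.
×(1/T) gives 2.29% p.a.

+2.29%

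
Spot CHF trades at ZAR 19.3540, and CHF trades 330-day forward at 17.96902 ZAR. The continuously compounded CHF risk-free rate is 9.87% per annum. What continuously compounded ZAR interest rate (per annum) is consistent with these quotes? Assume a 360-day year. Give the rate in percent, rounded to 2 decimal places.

T = 330/360 years.
F/S = 17.96902/19.354 = 0.9284396 = (growth of ZAR) / (growth of CHF).
The CHF side grows by e^(0.0987×330/360) = 1.0946941.
So the ZAR growth factor = 1.0163574.
r = ln(1.0163574)/(330/360) = 0.017700 → 1.77%.

1.77%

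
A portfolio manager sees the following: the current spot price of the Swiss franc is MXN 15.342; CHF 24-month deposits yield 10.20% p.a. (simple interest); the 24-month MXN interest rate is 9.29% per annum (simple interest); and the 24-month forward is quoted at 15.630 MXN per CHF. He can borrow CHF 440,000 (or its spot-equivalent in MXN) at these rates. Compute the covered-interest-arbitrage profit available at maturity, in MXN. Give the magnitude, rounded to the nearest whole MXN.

MXN 275,430

T = 2 years.
Keep in CHF, deliver into the forward: 440,000·1.204000·15.630 = MXN 8,280,148.80.
Swap to MXN now, deposit: 440,000·15.342·1.185800 = MXN 8,004,719.18.
The quoted forward overvalues CHF, so borrow MXN, buy CHF at spot, deposit the CHF at 10.20%, and sell the proceeds forward at 15.630.
The gap between the two covered legs is MXN 275,430.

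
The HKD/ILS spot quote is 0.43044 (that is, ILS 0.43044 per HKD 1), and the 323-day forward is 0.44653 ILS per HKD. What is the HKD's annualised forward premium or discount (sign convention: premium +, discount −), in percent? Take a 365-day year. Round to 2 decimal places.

+4.22%

T = 323/365 years.
Period premium: (0.44653 − 0.43044)/0.43044 = 0.0373804.
Per annum: 0.0373804 / (323/365) = 0.042241 = 4.22%.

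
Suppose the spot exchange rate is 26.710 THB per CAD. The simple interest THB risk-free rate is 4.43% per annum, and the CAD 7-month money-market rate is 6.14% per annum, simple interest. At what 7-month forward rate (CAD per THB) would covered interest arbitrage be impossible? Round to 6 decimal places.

T = 7/12 years.
Growth of 1 THB over T: 1 + 0.0443×7/12 = 1.0258417.
CAD growth factor: 1 + 0.0614×7/12 = 1.0358167.
So F = 26.71 × 1.0258417 / 1.0358167 = 26.45278 (THB/CAD).
Invert for CAD per THB: 1 / 26.45278 = 0.037803.

0.037803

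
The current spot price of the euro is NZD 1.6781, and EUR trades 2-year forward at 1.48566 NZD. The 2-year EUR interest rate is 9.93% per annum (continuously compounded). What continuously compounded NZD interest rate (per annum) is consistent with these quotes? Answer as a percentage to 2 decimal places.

3.84%

T = 2 years.
CIP gives F = S · g_NZD/g_EUR, so g_NZD/g_EUR = 1.48566/1.6781 = 0.8853227.
The EUR side grows by e^(0.0993×2) = 1.219694.
That pins the NZD growth at 1.0798228.
r = ln(1.0798228)/2 = 0.038398 → 3.84%.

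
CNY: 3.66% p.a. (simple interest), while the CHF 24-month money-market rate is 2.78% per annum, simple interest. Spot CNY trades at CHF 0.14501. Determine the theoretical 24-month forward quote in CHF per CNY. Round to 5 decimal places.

0.14263

T = 2 years.
CHF accumulates by 1 + 0.0278×2 = 1.055600.
CNY accumulates by 1 + 0.0366×2 = 1.073200.
So F = 0.14501 × 1.055600 / 1.073200 = 0.1426319 (CHF/CNY).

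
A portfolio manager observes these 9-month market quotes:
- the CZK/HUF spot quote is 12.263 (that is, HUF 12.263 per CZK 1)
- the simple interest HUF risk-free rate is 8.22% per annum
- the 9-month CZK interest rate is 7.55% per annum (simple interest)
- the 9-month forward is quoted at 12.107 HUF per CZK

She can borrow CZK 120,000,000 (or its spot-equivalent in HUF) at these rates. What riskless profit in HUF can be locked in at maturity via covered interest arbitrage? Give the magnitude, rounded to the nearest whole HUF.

T = 9/12 years.
Route A — deposit CZK, sell forward: 120,000,000 × 1.056625 × 12.107 = HUF 1,535,107,065.00.
Route B — convert at spot, deposit HUF: 120,000,000 × 12.263 × 1.061650 = HUF 1,562,281,674.00.
The quoted forward undervalues CZK, so borrow CZK, convert to HUF at spot, deposit the HUF at 8.22%, and buy CZK forward at 12.107 to cover the loan.
The gap between the two covered legs is HUF 27,174,609.

HUF 27,174,609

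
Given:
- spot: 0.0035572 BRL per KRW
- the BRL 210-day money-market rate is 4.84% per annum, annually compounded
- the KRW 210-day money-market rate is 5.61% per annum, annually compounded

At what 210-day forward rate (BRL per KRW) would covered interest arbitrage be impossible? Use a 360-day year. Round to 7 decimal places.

0.0035420

T = 210/360 years.
Growth of 1 BRL over T: (1 + 0.0484)^(210/360) = 1.027955.
KRW growth factor: (1 + 0.0561)^(210/360) = 1.0323523.
So F = 0.0035572 × 1.027955 / 1.0323523 = 0.003542048 (BRL/KRW).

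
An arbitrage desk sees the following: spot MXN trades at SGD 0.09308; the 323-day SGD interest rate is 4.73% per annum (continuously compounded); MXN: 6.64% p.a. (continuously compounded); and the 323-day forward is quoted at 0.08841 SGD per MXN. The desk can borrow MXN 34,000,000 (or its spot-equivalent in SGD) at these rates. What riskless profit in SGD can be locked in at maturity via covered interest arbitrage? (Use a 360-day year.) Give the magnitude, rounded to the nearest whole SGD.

SGD 111,454

T = 323/360 years.
Invest the MXN and cover forward: 34,000,000 × 1.061385952 × 0.08841 = SGD 3,190,462.49.
Convert at spot and invest in SGD: 34,000,000 × 0.09308 × 1.043352004 = SGD 3,301,916.95.
The quoted forward undervalues MXN, so borrow MXN, convert to SGD at spot, deposit the SGD at 4.73%, and buy MXN forward at 0.08841 to cover the loan.
Profit = 3,301,916.95 − 3,190,462.49 = SGD 111,454.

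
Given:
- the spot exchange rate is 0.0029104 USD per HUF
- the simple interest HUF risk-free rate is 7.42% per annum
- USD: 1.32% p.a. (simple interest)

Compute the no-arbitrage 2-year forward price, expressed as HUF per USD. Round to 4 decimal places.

T = 2 years.
USD accumulates by 1 + 0.0132×2 = 1.026400.
HUF growth factor: 1 + 0.0742×2 = 1.148400.
So F = 0.0029104 × 1.026400 / 1.148400 = 0.00260121435 (USD/HUF).
Quoted the other way: 1/0.00260121435 = 384.4358 HUF per USD.

384.4358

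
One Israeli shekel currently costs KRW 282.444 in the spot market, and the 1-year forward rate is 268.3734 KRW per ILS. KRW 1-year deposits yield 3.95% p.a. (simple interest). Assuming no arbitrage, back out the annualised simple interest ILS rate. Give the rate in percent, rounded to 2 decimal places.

T = 1 year.
F/S = 268.3734/282.444 = 0.9501827 = (growth of KRW) / (growth of ILS).
KRW growth factor: 1 + 0.0395×1 = 1.039500.
Hence g_ILS = 1.0940001.
(1.0940001 − 1)/T = 0.094000, i.e. 9.40%.

9.40%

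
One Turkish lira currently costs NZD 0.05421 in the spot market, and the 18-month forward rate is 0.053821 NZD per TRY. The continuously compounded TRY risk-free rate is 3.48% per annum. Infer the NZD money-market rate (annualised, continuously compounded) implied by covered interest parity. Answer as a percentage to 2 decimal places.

T = 18/12 years.
CIP gives F = S · g_NZD/g_TRY, so g_NZD/g_TRY = 0.053821/0.05421 = 0.9928242.
The TRY side grows by e^(0.0348×18/12) = 1.0535864.
That pins the NZD growth at 1.0460261.
r = ln(1.0460261)/(18/12) = 0.029999 → 3.00%.

3.00%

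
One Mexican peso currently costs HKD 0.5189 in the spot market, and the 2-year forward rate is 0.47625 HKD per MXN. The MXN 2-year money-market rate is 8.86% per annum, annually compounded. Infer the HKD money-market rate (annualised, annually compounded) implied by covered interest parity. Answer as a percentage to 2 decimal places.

4.29%

T = 2 years.
CIP gives F = S · g_HKD/g_MXN, so g_HKD/g_MXN = 0.47625/0.5189 = 0.9178069.
The MXN side grows by (1 + 0.0886)^2 = 1.185050.
That pins the HKD growth at 1.0876471.
r = 1.0876471^(1/2) − 1 = 0.042903 → 4.29%.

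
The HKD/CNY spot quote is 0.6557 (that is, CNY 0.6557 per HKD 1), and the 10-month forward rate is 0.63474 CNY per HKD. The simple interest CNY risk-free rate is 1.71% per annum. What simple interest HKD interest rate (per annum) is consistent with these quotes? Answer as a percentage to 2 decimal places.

5.73%

T = 10/12 years.
CIP gives F = S · g_CNY/g_HKD, so g_CNY/g_HKD = 0.63474/0.6557 = 0.9680342.
The CNY side grows by 1 + 0.0171×10/12 = 1.014250.
That pins the HKD growth at 1.0477419.
r = (1.0477419 − 1)/(10/12) = 0.057290 → 5.73%.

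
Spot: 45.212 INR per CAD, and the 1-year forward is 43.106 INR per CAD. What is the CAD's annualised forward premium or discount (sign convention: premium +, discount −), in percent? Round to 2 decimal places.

T = 1 year.
(F − S)/S = (43.106 − 45.212)/45.212 = -0.0465806.
Annualise by dividing by T: -0.0465806 / 1 = -0.046581 → -4.66%.

-4.66%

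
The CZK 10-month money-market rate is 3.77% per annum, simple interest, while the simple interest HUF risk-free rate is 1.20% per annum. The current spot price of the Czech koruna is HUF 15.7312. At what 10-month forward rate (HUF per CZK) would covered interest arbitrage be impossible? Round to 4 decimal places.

T = 10/12 years.
HUF growth factor: 1 + 0.0120×10/12 = 1.010000.
CZK accumulates by 1 + 0.0377×10/12 = 1.03141667.
So F = 15.7312 × 1.010000 / 1.03141667 = 15.404552 (HUF/CZK).

15.4046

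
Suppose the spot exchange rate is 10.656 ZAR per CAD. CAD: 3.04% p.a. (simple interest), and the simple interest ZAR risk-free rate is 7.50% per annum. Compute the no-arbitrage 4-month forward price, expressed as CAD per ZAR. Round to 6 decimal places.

T = 4/12 years.
Growth of 1 ZAR over T: 1 + 0.0750×4/12 = 1.025000.
CAD growth factor: 1 + 0.0304×4/12 = 1.0101333.
So F = 10.656 × 1.025000 / 1.0101333 = 10.81283 (ZAR/CAD).
Quoted the other way: 1/10.81283 = 0.092483 CAD per ZAR.

0.092483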